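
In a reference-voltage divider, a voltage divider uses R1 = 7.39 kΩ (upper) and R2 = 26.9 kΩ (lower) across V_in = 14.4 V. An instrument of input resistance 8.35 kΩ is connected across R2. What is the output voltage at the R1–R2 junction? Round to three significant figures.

V_out ≈ 6.67 V

First combine the lower leg with the load: R2 ‖ R_L = 6.372 kΩ.
Voltage divider with the loaded lower leg: V_out = 14.4 × 6.372/(7.39 + 6.372) = 14.4 × 0.4630 = 6.667 V.
(Unloaded it would be 11.3 V; the load pulls it down.)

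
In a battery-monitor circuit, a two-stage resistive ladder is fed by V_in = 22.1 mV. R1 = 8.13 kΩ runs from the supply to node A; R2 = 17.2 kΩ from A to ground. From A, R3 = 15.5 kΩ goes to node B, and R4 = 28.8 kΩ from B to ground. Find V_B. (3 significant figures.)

V_B ≈ 8.67 mV

The second stage (R3 + R4 = 44.30 kΩ) loads node A in parallel with R2.
Effective lower resistance at A: R2 ‖ 44.30 = 12.39 kΩ.
First divider: V_A = V_in · 12.39/(8.13 + 12.39) = 13.34 mV.
Stage 2 is unloaded, so V_B = V_A · R4/(R3+R4) = 13.34 × 28.8/44.30 = 8.675 mV.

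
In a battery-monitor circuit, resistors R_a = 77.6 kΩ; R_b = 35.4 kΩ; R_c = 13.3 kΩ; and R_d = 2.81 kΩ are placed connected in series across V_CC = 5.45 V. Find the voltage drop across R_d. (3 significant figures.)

V ≈ 0.119 V

Series total: ΣR = 77.6 + 35.4 + 13.3 + 2.81 = 129.1 kΩ.
V = V_CC · R/ΣR = 5.45 × 0.02176 = 0.1186 V.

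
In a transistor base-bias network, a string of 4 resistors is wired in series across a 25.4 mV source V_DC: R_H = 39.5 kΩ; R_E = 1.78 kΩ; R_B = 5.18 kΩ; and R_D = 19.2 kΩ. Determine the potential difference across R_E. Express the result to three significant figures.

V ≈ 0.689 mV

Series total: ΣR = 39.5 + 1.78 + 5.18 + 19.2 = 65.66 kΩ.
Voltage divider: V = V_DC · (1.780 / 65.66) = 25.4 × 0.02711 = 0.6886 mV.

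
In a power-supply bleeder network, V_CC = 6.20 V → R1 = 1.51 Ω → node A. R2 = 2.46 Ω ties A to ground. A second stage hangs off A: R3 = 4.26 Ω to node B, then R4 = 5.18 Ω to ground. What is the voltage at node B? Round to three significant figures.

Node A sees R2 in parallel with the series input of stage 2, R3 + R4 = 9.440 Ω.
Effective lower resistance at A: R2 ‖ 9.440 = 1.951 Ω.
So V_A = 6.20 × 0.5638 = 3.495 V.
Stage 2 is unloaded, so V_B = V_A · R4/(R3+R4) = 3.495 × 5.18/9.440 = 1.918 V.

V_B ≈ 1.92 V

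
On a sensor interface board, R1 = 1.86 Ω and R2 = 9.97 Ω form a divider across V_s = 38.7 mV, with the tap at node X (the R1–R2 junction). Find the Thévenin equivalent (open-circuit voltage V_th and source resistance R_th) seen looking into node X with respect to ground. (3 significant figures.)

V_th is the unloaded tap voltage: V_s · R2/(R1+R2) = 38.7 × 0.8428 = 32.62 mV.
Zeroing V_s shorts the top of R1 to ground, so R_th = R1 ‖ R2 = 1.568 Ω.

V_th ≈ 32.6 mV, R_th ≈ 1.57 Ω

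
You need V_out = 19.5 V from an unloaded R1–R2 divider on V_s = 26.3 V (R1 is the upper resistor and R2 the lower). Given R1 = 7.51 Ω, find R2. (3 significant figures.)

V_out/V_s = R2/(R1+R2) = 0.7414.
So R2 = R1 · V_out/(V_s − V_out) = 7.51 × 19.5/(26.3 − 19.5) = 7.51 × 2.868 = 21.54 Ω.

R2 ≈ 21.5 Ω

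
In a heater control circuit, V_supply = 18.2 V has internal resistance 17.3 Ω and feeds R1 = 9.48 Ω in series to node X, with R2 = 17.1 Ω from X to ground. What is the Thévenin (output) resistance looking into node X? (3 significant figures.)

R1' = 17.3 + 9.48 = 26.78 Ω (source resistance + R1).
Looking into X with the source shorted: R_th = R1'·R2/(R1'+R2) = 26.78 × 17.1/43.88 = 10.44 Ω.

R_th ≈ 10.4 Ω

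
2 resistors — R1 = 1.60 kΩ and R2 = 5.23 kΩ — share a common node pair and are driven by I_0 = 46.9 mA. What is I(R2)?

With just two branches, the current splits inversely with resistance.
So I = 46.9 × 1.60/6.830 = 10.99 mA.

I ≈ 11.0 mA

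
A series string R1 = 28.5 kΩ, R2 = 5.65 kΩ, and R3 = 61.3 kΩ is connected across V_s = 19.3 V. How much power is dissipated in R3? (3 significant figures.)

Series current I = V_s/ΣR = 19.3/95.45 = 0.2022 mA.
V(R3) = I·R = 12.39 V; P = V·I = 12.39 × 0.2022 = 2.506 mW.

P ≈ 2.51 mW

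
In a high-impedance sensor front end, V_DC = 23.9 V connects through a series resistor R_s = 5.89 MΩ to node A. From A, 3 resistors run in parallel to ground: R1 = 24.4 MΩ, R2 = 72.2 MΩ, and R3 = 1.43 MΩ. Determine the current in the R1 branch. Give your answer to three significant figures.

Combine the parallel branches: R_p = (1/24.4 + 1/72.2 + 1/1.43)⁻¹ = 1.326 MΩ.
Node voltage V_A = V_DC · R_p/(R_s + R_p) = 23.9 × 0.1838 = 4.392 V.
Branch current I = V_A/R1 = 4.392/24.4 = 0.1800 µA.

I ≈ 0.180 µA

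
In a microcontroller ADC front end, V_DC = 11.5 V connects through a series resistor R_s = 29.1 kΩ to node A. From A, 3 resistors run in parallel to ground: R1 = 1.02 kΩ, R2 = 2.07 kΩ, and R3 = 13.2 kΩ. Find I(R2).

I ≈ 0.121 mA

Combine the parallel branches: R_p = (1/1.02 + 1/2.07 + 1/13.2)⁻¹ = 0.6497 kΩ.
Node voltage V_A = V_DC · R_p/(R_s + R_p) = 11.5 × 0.02184 = 0.2511 V.
Branch current I = V_A/R2 = 0.2511/2.07 = 0.1213 mA.
(Equivalently: I_total = 0.3866 mA, then current-divider fraction G_k/ΣG = 0.3139.)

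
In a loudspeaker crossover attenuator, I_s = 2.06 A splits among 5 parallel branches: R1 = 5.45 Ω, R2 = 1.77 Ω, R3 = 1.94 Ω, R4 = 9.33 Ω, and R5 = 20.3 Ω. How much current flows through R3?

Total conductance ΣG = 1/5.45 + 1/1.77 + 1/1.94 + 1/9.33 + 1/20.3 = 1.420 (units of 1/Ω).
By the current-divider rule, I = I_s · G_k/ΣG = 2.06 × 0.3629 = 0.7476 A.

I ≈ 0.748 A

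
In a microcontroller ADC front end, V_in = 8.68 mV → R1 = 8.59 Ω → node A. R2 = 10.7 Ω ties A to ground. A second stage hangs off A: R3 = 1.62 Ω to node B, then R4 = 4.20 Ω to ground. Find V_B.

Looking into the second stage from A: R3 + R4 = 5.820 Ω appears in parallel with R2.
Effective lower resistance at A: R2 ‖ 5.820 = 3.770 Ω.
First divider: V_A = V_in · 3.770/(8.59 + 3.770) = 2.647 mV.
V_B = V_A × 0.7216 = 1.910 mV.

V_B ≈ 1.91 mV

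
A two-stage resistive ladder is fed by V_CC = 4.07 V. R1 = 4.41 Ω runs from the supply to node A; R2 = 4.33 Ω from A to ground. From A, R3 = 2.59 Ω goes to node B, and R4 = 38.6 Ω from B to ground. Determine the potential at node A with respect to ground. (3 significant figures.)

The second stage (R3 + R4 = 41.19 Ω) loads node A in parallel with R2.
Effective lower resistance at A: R2 ‖ 41.19 = 3.918 Ω.
V_A = 4.07 × 3.918/(4.41 + 3.918) = 1.915 V.

V_A ≈ 1.91 V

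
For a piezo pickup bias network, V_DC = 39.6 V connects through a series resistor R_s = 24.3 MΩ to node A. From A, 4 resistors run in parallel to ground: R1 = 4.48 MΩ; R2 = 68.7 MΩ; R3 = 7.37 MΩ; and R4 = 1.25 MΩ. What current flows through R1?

Equivalent of the parallel group: R_p = 0.8522 MΩ.
V_A = 39.6 × 0.8522/25.15 = 1.342 V.
I(R1) = V_A / R1 = 1.342/4.48 = 0.2995 µA.
(Equivalently: I_total = 1.574 µA, then current-divider fraction G_k/ΣG = 0.1902.)

I ≈ 0.299 µA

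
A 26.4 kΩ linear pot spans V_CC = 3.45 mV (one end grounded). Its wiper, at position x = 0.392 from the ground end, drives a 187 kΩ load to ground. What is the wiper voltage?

V_out ≈ 1.31 mV

Split the track: R_lower = x·R_p = 10.35 kΩ, R_upper = (1−x)·R_p = 16.05 kΩ.
(x·R_p) ‖ R_L = 9.806 kΩ.
V_out = 3.45 × 9.806/(16.05 + 9.806) = 1.308 mV.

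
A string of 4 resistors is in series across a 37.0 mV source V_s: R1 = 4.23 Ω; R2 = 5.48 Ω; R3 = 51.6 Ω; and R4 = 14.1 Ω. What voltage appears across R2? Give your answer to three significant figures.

V ≈ 2.69 mV

Series total: ΣR = 4.23 + 5.48 + 51.6 + 14.1 = 75.41 Ω.
Voltage divider: V = V_s · (5.480 / 75.41) = 37.0 × 0.07267 = 2.689 mV.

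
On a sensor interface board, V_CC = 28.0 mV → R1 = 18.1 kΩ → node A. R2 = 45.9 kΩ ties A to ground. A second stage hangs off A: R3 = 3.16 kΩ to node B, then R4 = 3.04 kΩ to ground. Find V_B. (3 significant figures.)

V_B ≈ 3.18 mV

Looking into the second stage from A: R3 + R4 = 6.200 kΩ appears in parallel with R2.
Effective lower resistance at A: R2 ‖ 6.200 = 5.462 kΩ.
V_A = 28.0 × 5.462/(18.1 + 5.462) = 6.491 mV.
V_B = V_A × 0.4903 = 3.183 mV.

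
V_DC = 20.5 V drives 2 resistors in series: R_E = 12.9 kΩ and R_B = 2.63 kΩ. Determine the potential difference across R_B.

V ≈ 3.47 V

ΣR = 12.9 + 2.63 = 15.53 kΩ.
V = V_DC · R/ΣR = 20.5 × 0.1693 = 3.472 V.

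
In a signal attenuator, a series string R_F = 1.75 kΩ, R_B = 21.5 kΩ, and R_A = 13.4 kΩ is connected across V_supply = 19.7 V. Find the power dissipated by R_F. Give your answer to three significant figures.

P ≈ 0.506 mW

ΣR = 36.65 kΩ → I = 19.7/36.65 = 0.5375 mA.
P(R_F) = I²·R_F = (0.5375)² × 1.75 = 0.5056 mW.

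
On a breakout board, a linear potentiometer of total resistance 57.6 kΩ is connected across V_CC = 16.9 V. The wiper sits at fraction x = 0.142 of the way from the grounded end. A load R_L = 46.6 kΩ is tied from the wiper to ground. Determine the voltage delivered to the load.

V_out ≈ 2.09 V

Split the track: R_lower = x·R_p = 8.179 kΩ, R_upper = (1−x)·R_p = 49.42 kΩ.
(x·R_p) ‖ R_L = 6.958 kΩ.
Loaded-divider output: V_out = 16.9 × 0.1234 = 2.086 V.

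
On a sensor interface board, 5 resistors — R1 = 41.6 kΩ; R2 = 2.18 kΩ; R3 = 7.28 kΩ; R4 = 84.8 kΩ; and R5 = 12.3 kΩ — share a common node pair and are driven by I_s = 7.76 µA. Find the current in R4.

ΣG = 1/41.6 + 1/2.18 + 1/7.28 + 1/84.8 + 1/12.3 = 0.7132.
R4 takes the fraction G_k/ΣG = 0.01179/0.7132 = 0.01653, so I = 7.76 × 0.01653 = 0.1283 µA.

I ≈ 0.128 µA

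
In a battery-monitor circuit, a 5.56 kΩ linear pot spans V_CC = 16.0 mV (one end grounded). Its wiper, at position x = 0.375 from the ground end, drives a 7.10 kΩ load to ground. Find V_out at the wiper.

Split the track: R_lower = x·R_p = 2.085 kΩ, R_upper = (1−x)·R_p = 3.475 kΩ.
R_L loads the lower segment: effective lower R = 1.612 kΩ.
Loaded-divider output: V_out = 16.0 × 0.3168 = 5.070 mV.
(Unloaded: V_out = x·V_CC = 6.00 mV.)

V_out ≈ 5.07 mV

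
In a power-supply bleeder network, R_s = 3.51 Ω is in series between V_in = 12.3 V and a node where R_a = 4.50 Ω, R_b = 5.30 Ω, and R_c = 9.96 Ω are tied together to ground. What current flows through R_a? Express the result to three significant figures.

I ≈ 0.978 A

Equivalent of the parallel group: R_p = 1.956 Ω.
V_A by voltage divider: V_A = 12.3 × 1.956/(3.51 + 1.956) = 4.401 V.
I(R_a) = V_A / R_a = 4.401/4.50 = 0.9781 A.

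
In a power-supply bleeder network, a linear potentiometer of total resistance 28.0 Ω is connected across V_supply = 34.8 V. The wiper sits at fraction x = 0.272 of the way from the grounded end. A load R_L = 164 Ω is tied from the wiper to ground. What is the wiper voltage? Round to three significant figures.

V_out ≈ 9.16 V

The pot divides into 20.38 Ω above the wiper and 7.616 Ω below.
(x·R_p) ‖ R_L = 7.278 Ω.
Then V_out = V_supply · 7.278/(20.38 + 7.278) = 9.156 V.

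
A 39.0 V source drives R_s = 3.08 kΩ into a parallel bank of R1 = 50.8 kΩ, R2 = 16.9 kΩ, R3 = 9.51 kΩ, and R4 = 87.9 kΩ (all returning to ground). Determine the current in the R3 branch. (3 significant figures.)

Parallel bank: R_p = 1/(1/50.8 + 1/16.9 + 1/9.51 + 1/87.9) = 5.118 kΩ.
V_A by voltage divider: V_A = 39.0 × 5.118/(3.08 + 5.118) = 24.35 V.
I(R3) = V_A / R3 = 24.35/9.51 = 2.560 mA.
(Equivalently: I_total = 4.757 mA, then current-divider fraction G_k/ΣG = 0.5382.)

I ≈ 2.56 mA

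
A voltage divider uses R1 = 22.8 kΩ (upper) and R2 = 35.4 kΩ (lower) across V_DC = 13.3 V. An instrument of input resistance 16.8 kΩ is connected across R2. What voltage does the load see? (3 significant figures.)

V_out ≈ 4.43 V

R2 ‖ R_L = (35.4 × 16.8)/(35.4 + 16.8) = 11.39 kΩ.
Then V_out = V_DC · R2'/(R1 + R2') = 13.3 × 11.39/34.19 = 4.432 V.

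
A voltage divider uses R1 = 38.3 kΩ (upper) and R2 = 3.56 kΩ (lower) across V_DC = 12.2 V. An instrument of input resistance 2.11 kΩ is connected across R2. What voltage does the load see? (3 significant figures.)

The load sits in parallel with R2, giving an effective lower resistance R2' = R2·R_L/(R2+R_L) = 1.325 kΩ.
Now apply the divider: V_out = 12.2 × 0.03343 = 0.4079 V.

V_out ≈ 0.408 V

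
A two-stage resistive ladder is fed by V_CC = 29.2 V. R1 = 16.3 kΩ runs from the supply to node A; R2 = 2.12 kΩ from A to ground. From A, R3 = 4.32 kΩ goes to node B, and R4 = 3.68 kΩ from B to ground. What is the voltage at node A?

Node A sees R2 in parallel with the series input of stage 2, R3 + R4 = 8.000 kΩ.
R2 ‖ (R3+R4) = 1.676 kΩ.
So V_A = 29.2 × 0.09323 = 2.722 V.

V_A ≈ 2.72 V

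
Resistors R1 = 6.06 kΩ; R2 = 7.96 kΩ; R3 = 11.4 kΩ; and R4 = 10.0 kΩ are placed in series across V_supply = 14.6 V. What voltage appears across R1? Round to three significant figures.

Series total: ΣR = 6.06 + 7.96 + 11.4 + 10.0 = 35.42 kΩ.
V = V_supply · R/ΣR = 14.6 × 0.1711 = 2.498 V.

V ≈ 2.50 V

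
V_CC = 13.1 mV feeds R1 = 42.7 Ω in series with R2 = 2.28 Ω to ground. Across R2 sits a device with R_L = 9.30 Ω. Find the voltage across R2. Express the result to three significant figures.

V_out ≈ 0.539 mV

R2 ‖ R_L = (2.28 × 9.30)/(2.28 + 9.30) = 1.831 Ω.
Now apply the divider: V_out = 13.1 × 0.04112 = 0.5387 mV.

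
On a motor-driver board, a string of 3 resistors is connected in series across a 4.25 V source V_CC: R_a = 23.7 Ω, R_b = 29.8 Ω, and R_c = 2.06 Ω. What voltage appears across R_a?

V ≈ 1.81 V

Total series resistance ΣR = 23.7 + 29.8 + 2.06 = 55.56 Ω.
By the voltage-divider rule, V = 4.25 × 23.70/55.56 = 1.813 V.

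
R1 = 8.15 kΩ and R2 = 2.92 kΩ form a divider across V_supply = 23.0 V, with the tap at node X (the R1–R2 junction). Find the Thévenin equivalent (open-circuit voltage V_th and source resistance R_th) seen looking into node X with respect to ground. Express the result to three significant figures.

Open-circuit (no load on X): V_th = V_supply · R2/(R1 + R2) = 23.0 × 2.92/(8.150 + 2.92) = 6.067 V.
Looking into X with the source shorted: R_th = R1·R2/(R1+R2) = 8.150 × 2.92/11.07 = 2.150 kΩ.

V_th ≈ 6.07 V, R_th ≈ 2.15 kΩ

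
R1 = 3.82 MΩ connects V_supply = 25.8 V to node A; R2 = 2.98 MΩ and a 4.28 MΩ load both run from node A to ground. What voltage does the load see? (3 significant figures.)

V_out ≈ 8.13 V

First combine the lower leg with the load: R2 ‖ R_L = 1.757 MΩ.
Voltage divider with the loaded lower leg: V_out = 25.8 × 1.757/(3.82 + 1.757) = 25.8 × 0.3150 = 8.128 V.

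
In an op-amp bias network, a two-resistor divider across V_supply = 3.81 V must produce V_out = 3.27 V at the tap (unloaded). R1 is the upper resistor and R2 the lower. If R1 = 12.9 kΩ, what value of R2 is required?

V_out/V_supply = R2/(R1+R2) = 0.8583.
So R2 = R1 · V_out/(V_supply − V_out) = 12.9 × 3.27/(3.81 − 3.27) = 12.9 × 6.056 = 78.12 kΩ.

R2 ≈ 78.1 kΩ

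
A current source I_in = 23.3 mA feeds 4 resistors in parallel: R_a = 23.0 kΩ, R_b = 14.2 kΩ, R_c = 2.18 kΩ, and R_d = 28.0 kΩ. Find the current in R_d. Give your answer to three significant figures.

I ≈ 1.37 mA

Total conductance ΣG = 1/23.0 + 1/14.2 + 1/2.18 + 1/28.0 = 0.6083 (units of 1/kΩ).
By the current-divider rule, I = I_in · G_k/ΣG = 23.3 × 0.05871 = 1.368 mA.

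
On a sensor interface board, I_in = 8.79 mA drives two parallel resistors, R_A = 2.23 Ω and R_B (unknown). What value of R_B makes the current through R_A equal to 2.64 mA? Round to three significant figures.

R_B ≈ 0.957 Ω

The fraction through R_A equals R_B/(R_A+R_B).
With f = 0.3003, R_B = R_A · f/(1−f) = 2.23 × 0.4293 = 0.9573 Ω.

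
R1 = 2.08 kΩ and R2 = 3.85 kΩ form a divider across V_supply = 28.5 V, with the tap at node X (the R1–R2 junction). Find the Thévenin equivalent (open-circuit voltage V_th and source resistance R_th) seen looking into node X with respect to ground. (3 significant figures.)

V_th ≈ 18.5 V, R_th ≈ 1.35 kΩ

Open-circuit (no load on X): V_th = V_supply · R2/(R1 + R2) = 28.5 × 3.85/(2.080 + 3.85) = 18.50 V.
Looking into X with the source shorted: R_th = R1·R2/(R1+R2) = 2.080 × 3.85/5.930 = 1.350 kΩ.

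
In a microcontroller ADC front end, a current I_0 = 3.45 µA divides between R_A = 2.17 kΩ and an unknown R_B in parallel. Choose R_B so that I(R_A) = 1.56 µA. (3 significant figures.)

Two-branch current divider: I_A = I_0 · R_B/(R_A + R_B).
With f = 0.4522, R_B = R_A · f/(1−f) = 2.17 × 0.8254 = 1.791 kΩ.

R_B ≈ 1.79 kΩ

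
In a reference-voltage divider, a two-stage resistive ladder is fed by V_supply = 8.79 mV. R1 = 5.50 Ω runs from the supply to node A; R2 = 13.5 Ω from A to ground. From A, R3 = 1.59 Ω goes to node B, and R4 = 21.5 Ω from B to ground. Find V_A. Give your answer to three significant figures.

Looking into the second stage from A: R3 + R4 = 23.09 Ω appears in parallel with R2.
Effective lower resistance at A: R2 ‖ 23.09 = 8.519 Ω.
First divider: V_A = V_supply · 8.519/(5.50 + 8.519) = 5.341 mV.

V_A ≈ 5.34 mV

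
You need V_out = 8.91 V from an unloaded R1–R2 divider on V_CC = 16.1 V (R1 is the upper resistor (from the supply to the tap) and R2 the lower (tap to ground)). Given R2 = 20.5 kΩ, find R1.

Required fraction k = V_out/V_CC = 0.5534.
So R1 = R2 · (V_CC/V_out − 1) = 20.5 × (16.1/8.91 − 1) = 20.5 × 0.8070 = 16.54 kΩ.

R1 ≈ 16.5 kΩ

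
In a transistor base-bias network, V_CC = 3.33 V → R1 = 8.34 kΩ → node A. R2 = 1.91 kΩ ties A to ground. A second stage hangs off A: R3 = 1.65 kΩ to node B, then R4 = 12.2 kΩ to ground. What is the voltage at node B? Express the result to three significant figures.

The second stage (R3 + R4 = 13.85 kΩ) loads node A in parallel with R2.
R2 ‖ (R3+R4) = 1.679 kΩ.
First divider: V_A = V_CC · 1.679/(8.34 + 1.679) = 0.5579 V.
V_B = V_A × 0.8809 = 0.4914 V.

V_B ≈ 0.491 V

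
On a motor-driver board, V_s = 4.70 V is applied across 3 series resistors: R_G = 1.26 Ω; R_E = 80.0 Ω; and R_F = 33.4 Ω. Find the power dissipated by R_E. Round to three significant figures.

ΣR = 114.7 Ω → I = 4.70/114.7 = 0.04099 A.
P = I²R = 0.001680 × 80.0 = 0.1344 W.

P ≈ 0.134 W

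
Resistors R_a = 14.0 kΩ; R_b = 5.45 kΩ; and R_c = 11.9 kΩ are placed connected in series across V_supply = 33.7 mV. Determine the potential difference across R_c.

ΣR = 14.0 + 5.45 + 11.9 = 31.35 kΩ.
V = V_supply · R/ΣR = 33.7 × 0.3796 = 12.79 mV.

V ≈ 12.8 mV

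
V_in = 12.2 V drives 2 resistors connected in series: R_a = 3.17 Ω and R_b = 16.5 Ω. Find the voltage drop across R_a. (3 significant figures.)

ΣR = 3.17 + 16.5 = 19.67 Ω.
By the voltage-divider rule, V = 12.2 × 3.170/19.67 = 1.966 V.

V ≈ 1.97 V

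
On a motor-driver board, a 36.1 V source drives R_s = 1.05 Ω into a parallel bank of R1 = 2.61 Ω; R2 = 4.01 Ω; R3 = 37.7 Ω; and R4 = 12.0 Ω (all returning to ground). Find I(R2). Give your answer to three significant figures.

Equivalent of the parallel group: R_p = 1.347 Ω.
V_A by voltage divider: V_A = 36.1 × 1.347/(1.05 + 1.347) = 20.29 V.
I(R2) = V_A / R2 = 20.29/4.01 = 5.059 A.

I ≈ 5.06 A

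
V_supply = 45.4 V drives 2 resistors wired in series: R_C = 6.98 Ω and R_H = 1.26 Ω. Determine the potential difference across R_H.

Total series resistance ΣR = 6.98 + 1.26 = 8.240 Ω.
By the voltage-divider rule, V = 45.4 × 1.260/8.240 = 6.942 V.

V ≈ 6.94 V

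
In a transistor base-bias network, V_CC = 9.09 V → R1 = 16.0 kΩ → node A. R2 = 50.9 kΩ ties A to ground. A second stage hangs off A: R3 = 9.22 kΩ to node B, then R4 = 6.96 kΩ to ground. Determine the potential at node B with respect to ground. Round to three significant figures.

V_B ≈ 1.70 V

Looking into the second stage from A: R3 + R4 = 16.18 kΩ appears in parallel with R2.
Effective lower resistance at A: R2 ‖ 16.18 = 12.28 kΩ.
V_A = 9.09 × 12.28/(16.0 + 12.28) = 3.947 V.
Then the unloaded second divider: V_B = V_A × R4/(R3+R4) = 3.947 × 0.4302 = 1.698 V.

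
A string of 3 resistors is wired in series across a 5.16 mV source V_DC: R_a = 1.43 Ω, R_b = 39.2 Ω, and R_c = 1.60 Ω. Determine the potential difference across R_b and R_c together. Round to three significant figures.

ΣR = 1.43 + 39.2 + 1.60 = 42.23 Ω.
R_{R_b..R_c} = 39.2 + 1.60 = 40.80 Ω.
Voltage divider: V = V_DC · (40.80 / 42.23) = 5.16 × 0.9661 = 4.985 mV.

V ≈ 4.99 mV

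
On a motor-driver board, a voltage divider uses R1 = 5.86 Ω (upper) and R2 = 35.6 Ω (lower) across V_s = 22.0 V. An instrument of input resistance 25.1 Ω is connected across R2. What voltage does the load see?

V_out ≈ 15.7 V

R2 ‖ R_L = (35.6 × 25.1)/(35.6 + 25.1) = 14.72 Ω.
Now apply the divider: V_out = 22.0 × 0.7153 = 15.74 V.
(Unloaded it would be 18.9 V; the load pulls it down.)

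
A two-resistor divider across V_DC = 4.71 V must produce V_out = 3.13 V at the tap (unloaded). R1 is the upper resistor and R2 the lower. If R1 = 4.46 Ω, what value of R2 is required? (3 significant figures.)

V_out/V_DC = R2/(R1+R2) = 0.6645.
R2 = R1 · 0.6645/(1 − 0.6645) = 8.835 Ω.

R2 ≈ 8.84 Ω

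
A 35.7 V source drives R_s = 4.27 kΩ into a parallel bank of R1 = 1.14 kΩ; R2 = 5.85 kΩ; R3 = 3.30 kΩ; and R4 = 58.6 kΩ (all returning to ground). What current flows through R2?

Equivalent of the parallel group: R_p = 0.7309 kΩ.
V_A by voltage divider: V_A = 35.7 × 0.7309/(4.27 + 0.7309) = 5.218 V.
I(R2) = V_A / R2 = 5.218/5.85 = 0.8919 mA.
(Equivalently: I_total = 7.139 mA, then current-divider fraction G_k/ΣG = 0.1249.)

I ≈ 0.892 mA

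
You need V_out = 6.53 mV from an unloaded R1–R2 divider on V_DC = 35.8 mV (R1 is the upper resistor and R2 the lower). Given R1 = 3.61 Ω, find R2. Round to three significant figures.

R2 ≈ 0.805 Ω

V_out/V_DC = R2/(R1+R2) = 0.1824.
R2 = R1 · 0.1824/(1 − 0.1824) = 0.8054 Ω.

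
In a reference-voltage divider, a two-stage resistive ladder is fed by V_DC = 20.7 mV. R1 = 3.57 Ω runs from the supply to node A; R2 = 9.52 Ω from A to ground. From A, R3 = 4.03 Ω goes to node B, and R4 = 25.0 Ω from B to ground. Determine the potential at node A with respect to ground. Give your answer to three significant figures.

Looking into the second stage from A: R3 + R4 = 29.03 Ω appears in parallel with R2.
Effective lower resistance at A: R2 ‖ 29.03 = 7.169 Ω.
First divider: V_A = V_DC · 7.169/(3.57 + 7.169) = 13.82 mV.

V_A ≈ 13.8 mV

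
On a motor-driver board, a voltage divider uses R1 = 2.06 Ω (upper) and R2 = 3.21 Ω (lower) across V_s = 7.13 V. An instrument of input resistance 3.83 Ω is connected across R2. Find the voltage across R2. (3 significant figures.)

V_out ≈ 3.27 V

The load sits in parallel with R2, giving an effective lower resistance R2' = R2·R_L/(R2+R_L) = 1.746 Ω.
Now apply the divider: V_out = 7.13 × 0.4588 = 3.271 V.
(Unloaded it would be 4.34 V; the load pulls it down.)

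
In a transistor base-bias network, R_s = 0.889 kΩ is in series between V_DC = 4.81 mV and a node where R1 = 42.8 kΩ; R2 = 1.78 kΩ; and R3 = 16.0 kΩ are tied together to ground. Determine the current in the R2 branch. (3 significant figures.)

I ≈ 1.71 µA

Parallel bank: R_p = 1/(1/42.8 + 1/1.78 + 1/16.0) = 1.544 kΩ.
V_A = 4.81 × 1.544/2.433 = 3.052 mV.
Branch current I = V_A/R2 = 3.052/1.78 = 1.715 µA.
(Equivalently: I_total = 1.977 µA, then current-divider fraction G_k/ΣG = 0.8674.)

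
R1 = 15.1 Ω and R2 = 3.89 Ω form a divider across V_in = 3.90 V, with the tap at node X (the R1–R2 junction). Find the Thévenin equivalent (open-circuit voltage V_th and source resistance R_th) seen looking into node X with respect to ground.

V_th ≈ 0.799 V, R_th ≈ 3.09 Ω

With X open, the divider is unloaded: V_th = 3.90 × 3.89/18.99 = 0.7989 V.
Zeroing V_in shorts the top of R1 to ground, so R_th = R1 ‖ R2 = 3.093 Ω.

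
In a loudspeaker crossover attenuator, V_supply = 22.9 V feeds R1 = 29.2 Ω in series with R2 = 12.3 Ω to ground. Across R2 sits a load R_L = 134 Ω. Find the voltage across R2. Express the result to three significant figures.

V_out ≈ 6.38 V

R2 ‖ R_L = (12.3 × 134)/(12.3 + 134) = 11.27 Ω.
Now apply the divider: V_out = 22.9 × 0.2784 = 6.375 V.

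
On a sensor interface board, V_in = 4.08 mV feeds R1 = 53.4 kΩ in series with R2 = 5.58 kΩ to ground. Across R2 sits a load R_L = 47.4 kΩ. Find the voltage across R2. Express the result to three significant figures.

V_out ≈ 0.349 mV

The load sits in parallel with R2, giving an effective lower resistance R2' = R2·R_L/(R2+R_L) = 4.992 kΩ.
Now apply the divider: V_out = 4.08 × 0.08550 = 0.3488 mV.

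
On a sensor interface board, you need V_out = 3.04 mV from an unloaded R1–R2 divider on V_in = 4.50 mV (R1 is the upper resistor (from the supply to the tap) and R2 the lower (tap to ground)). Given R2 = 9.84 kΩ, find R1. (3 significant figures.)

R1 ≈ 4.73 kΩ

The divider ratio is R2/(R1+R2) = 3.04/4.50 = 0.6756.
R1 = R2·(1/k − 1) = 9.84 × 0.4803 = 4.726 kΩ.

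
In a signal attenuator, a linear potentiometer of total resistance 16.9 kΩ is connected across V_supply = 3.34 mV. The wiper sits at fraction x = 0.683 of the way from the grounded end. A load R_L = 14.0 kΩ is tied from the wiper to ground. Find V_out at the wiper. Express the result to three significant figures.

Lower segment x·R_p = 11.54 kΩ; upper segment (1−x)·R_p = 5.357 kΩ.
Lower segment in parallel with the load: 11.54 ‖ 14.0 = 6.327 kΩ.
V_out = 3.34 × 6.327/(5.357 + 6.327) = 1.809 mV.

V_out ≈ 1.81 mV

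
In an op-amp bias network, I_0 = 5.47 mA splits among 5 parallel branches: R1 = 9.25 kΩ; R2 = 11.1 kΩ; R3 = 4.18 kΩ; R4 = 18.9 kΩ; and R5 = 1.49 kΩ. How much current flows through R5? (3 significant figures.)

I ≈ 3.16 mA

ΣG = 1/9.25 + 1/11.1 + 1/4.18 + 1/18.9 + 1/1.49 = 1.161.
Current divider: I(R5) = I_0 · G_k/ΣG = 5.47 × (0.6711/1.161) = 5.47 × 0.5778 = 3.161 mA.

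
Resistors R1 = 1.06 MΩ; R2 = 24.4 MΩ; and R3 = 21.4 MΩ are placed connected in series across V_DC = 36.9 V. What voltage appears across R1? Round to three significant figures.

V ≈ 0.835 V

Series total: ΣR = 1.06 + 24.4 + 21.4 = 46.86 MΩ.
Voltage divider: V = V_DC · (1.060 / 46.86) = 36.9 × 0.02262 = 0.8347 V.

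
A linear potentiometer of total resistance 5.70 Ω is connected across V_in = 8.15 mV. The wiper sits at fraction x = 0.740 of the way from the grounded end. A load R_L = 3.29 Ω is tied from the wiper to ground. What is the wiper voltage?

The pot divides into 1.482 Ω above the wiper and 4.218 Ω below.
(x·R_p) ‖ R_L = 1.848 Ω.
Loaded-divider output: V_out = 8.15 × 0.5550 = 4.523 mV.

V_out ≈ 4.52 mV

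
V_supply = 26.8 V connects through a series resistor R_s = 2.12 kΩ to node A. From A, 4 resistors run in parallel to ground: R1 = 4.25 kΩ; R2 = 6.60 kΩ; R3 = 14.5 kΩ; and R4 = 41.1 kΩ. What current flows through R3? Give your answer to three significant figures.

I ≈ 0.916 mA

Combine the parallel branches: R_p = (1/4.25 + 1/6.60 + 1/14.5 + 1/41.1)⁻¹ = 2.083 kΩ.
V_A by voltage divider: V_A = 26.8 × 2.083/(2.12 + 2.083) = 13.28 V.
Branch current I = V_A/R3 = 13.28/14.5 = 0.9160 mA.
(Check via current divider: I_total = 6.377 mA; share G_k/ΣG = 0.1436 → same result.)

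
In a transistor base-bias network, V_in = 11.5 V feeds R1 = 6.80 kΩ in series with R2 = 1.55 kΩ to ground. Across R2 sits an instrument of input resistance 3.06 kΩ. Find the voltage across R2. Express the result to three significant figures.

R2 ‖ R_L = (1.55 × 3.06)/(1.55 + 3.06) = 1.029 kΩ.
Then V_out = V_in · R2'/(R1 + R2') = 11.5 × 1.029/7.829 = 1.511 V.

V_out ≈ 1.51 V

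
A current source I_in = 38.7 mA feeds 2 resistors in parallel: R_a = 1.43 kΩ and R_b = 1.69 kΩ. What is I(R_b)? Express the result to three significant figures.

For two parallel branches, I_k = I_in · (other R)/(sum of R).
So I = 38.7 × 1.43/3.120 = 17.74 mA.

I ≈ 17.7 mA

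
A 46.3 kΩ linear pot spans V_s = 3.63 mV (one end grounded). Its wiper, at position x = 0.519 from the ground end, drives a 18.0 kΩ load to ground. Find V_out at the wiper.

Lower segment x·R_p = 24.03 kΩ; upper segment (1−x)·R_p = 22.27 kΩ.
R_L loads the lower segment: effective lower R = 10.29 kΩ.
Then V_out = V_s · 10.29/(22.27 + 10.29) = 1.147 mV.

V_out ≈ 1.15 mV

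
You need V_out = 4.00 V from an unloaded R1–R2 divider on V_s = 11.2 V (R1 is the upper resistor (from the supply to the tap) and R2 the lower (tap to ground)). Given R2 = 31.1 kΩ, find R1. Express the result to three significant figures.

The divider ratio is R2/(R1+R2) = 4.00/11.2 = 0.3571.
Rearranging, R1 = R2·(1−k)/k = 31.1 × 1.800 = 55.98 kΩ.

R1 ≈ 56.0 kΩ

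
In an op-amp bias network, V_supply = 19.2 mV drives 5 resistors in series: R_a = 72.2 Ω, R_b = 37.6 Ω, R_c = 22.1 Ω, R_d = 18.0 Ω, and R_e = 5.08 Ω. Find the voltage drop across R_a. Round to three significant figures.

V ≈ 8.94 mV

Series total: ΣR = 72.2 + 37.6 + 22.1 + 18.0 + 5.08 = 155.0 Ω.
Voltage divider: V = V_supply · (72.20 / 155.0) = 19.2 × 0.4659 = 8.945 mV.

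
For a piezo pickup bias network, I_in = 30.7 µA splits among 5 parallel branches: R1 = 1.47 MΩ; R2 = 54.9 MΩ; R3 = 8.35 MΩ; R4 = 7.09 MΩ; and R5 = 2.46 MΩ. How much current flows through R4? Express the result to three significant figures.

I ≈ 3.17 µA

ΣG = 1/1.47 + 1/54.9 + 1/8.35 + 1/7.09 + 1/2.46 = 1.366.
By the current-divider rule, I = I_in · G_k/ΣG = 30.7 × 0.1033 = 3.170 µA.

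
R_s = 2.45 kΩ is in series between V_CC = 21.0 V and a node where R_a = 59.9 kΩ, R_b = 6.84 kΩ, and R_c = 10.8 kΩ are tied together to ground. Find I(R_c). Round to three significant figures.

Equivalent of the parallel group: R_p = 3.914 kΩ.
Node voltage V_A = V_CC · R_p/(R_s + R_p) = 21.0 × 0.6150 = 12.92 V.
Branch current I = V_A/R_c = 12.92/10.8 = 1.196 mA.

I ≈ 1.20 mA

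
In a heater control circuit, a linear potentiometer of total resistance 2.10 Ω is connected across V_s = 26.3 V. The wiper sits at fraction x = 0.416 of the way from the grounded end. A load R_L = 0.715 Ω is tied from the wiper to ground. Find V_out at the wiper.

The pot divides into 1.226 Ω above the wiper and 0.8736 Ω below.
(x·R_p) ‖ R_L = 0.3932 Ω.
V_out = 26.3 × 0.3932/(1.226 + 0.3932) = 6.385 V.

V_out ≈ 6.38 V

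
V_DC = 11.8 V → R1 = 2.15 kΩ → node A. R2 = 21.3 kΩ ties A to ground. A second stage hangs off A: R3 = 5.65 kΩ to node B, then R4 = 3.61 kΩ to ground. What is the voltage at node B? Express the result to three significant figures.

Node A sees R2 in parallel with the series input of stage 2, R3 + R4 = 9.260 kΩ.
R2 ‖ (R3+R4) = 6.454 kΩ.
V_A = 11.8 × 6.454/(2.15 + 6.454) = 8.851 V.
Then the unloaded second divider: V_B = V_A × R4/(R3+R4) = 8.851 × 0.3898 = 3.451 V.

V_B ≈ 3.45 V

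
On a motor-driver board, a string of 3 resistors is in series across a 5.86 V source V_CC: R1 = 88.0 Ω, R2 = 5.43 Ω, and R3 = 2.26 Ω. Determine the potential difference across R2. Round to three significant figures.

ΣR = 88.0 + 5.43 + 2.26 = 95.69 Ω.
Voltage divider: V = V_CC · (5.430 / 95.69) = 5.86 × 0.05675 = 0.3325 V.

V ≈ 0.333 V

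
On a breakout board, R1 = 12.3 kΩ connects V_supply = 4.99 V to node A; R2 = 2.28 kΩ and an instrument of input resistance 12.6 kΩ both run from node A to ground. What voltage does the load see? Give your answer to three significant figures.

The load sits in parallel with R2, giving an effective lower resistance R2' = R2·R_L/(R2+R_L) = 1.931 kΩ.
Then V_out = V_supply · R2'/(R1 + R2') = 4.99 × 1.931/14.23 = 0.6770 V.

V_out ≈ 0.677 V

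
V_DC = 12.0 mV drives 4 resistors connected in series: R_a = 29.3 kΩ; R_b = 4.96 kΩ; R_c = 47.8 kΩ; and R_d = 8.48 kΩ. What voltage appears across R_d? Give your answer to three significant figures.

ΣR = 29.3 + 4.96 + 47.8 + 8.48 = 90.54 kΩ.
V = V_DC · R/ΣR = 12.0 × 0.09366 = 1.124 mV.

V ≈ 1.12 mV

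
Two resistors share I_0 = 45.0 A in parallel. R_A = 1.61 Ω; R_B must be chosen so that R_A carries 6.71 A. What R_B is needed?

Two-branch current divider: I_A = I_0 · R_B/(R_A + R_B).
With f = 0.1491, R_B = R_A · f/(1−f) = 1.61 × 0.1752 = 0.2821 Ω.

R_B ≈ 0.282 Ω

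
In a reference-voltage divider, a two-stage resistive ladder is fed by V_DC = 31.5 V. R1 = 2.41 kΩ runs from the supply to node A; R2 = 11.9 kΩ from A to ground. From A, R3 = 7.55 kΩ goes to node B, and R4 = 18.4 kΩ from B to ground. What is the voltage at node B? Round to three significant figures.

The second stage (R3 + R4 = 25.95 kΩ) loads node A in parallel with R2.
Effective lower resistance at A: R2 ‖ 25.95 = 8.159 kΩ.
First divider: V_A = V_DC · 8.159/(2.41 + 8.159) = 24.32 V.
V_B = V_A × 0.7091 = 17.24 V.

V_B ≈ 17.2 V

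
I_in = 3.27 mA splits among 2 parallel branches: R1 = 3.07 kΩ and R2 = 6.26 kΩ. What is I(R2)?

For two parallel branches, I_k = I_in · (other R)/(sum of R).
I(R2) = 3.27 × 3.07/(3.07 + 6.26) = 3.27 × 0.3290 = 1.076 mA.

I ≈ 1.08 mA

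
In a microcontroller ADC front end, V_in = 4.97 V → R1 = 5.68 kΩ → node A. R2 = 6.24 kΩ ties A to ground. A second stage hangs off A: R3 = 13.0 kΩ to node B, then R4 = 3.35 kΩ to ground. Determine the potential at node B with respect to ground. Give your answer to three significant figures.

Looking into the second stage from A: R3 + R4 = 16.35 kΩ appears in parallel with R2.
Effective lower resistance at A: R2 ‖ 16.35 = 4.516 kΩ.
First divider: V_A = V_in · 4.516/(5.68 + 4.516) = 2.201 V.
Then the unloaded second divider: V_B = V_A × R4/(R3+R4) = 2.201 × 0.2049 = 0.4511 V.

V_B ≈ 0.451 V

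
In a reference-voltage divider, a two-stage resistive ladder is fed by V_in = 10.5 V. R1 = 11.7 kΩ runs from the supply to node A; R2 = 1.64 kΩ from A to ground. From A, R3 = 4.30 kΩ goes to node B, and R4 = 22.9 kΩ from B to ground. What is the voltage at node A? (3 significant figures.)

V_A ≈ 1.23 V

Node A sees R2 in parallel with the series input of stage 2, R3 + R4 = 27.20 kΩ.
Effective lower resistance at A: R2 ‖ 27.20 = 1.547 kΩ.
So V_A = 10.5 × 0.1168 = 1.226 V.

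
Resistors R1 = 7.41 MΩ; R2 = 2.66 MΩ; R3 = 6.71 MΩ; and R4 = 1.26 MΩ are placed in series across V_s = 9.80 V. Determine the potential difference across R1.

ΣR = 7.41 + 2.66 + 6.71 + 1.26 = 18.04 MΩ.
By the voltage-divider rule, V = 9.80 × 7.410/18.04 = 4.025 V.

V ≈ 4.03 V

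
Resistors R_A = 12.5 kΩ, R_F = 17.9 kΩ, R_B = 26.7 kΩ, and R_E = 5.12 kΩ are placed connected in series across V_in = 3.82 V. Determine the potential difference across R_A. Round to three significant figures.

ΣR = 12.5 + 17.9 + 26.7 + 5.12 = 62.22 kΩ.
V = V_in · R/ΣR = 3.82 × 0.2009 = 0.7674 V.

V ≈ 0.767 V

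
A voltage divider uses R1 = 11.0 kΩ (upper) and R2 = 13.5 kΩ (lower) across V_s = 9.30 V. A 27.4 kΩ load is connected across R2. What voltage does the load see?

The load sits in parallel with R2, giving an effective lower resistance R2' = R2·R_L/(R2+R_L) = 9.044 kΩ.
Now apply the divider: V_out = 9.30 × 0.4512 = 4.196 V.
(Unloaded it would be 5.12 V; the load pulls it down.)

V_out ≈ 4.20 V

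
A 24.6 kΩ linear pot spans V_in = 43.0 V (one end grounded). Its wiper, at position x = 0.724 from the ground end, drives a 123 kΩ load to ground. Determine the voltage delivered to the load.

Split the track: R_lower = x·R_p = 17.81 kΩ, R_upper = (1−x)·R_p = 6.790 kΩ.
(x·R_p) ‖ R_L = 15.56 kΩ.
Loaded-divider output: V_out = 43.0 × 0.6962 = 29.94 V.
(Unloaded: V_out = x·V_in = 31.1 V.)

V_out ≈ 29.9 V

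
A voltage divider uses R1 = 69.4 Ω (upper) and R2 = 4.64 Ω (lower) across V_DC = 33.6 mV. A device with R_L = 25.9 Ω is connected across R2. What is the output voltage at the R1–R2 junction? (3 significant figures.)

R2 ‖ R_L = (4.64 × 25.9)/(4.64 + 25.9) = 3.935 Ω.
Then V_out = V_DC · R2'/(R1 + R2') = 33.6 × 3.935/73.34 = 1.803 mV.

V_out ≈ 1.80 mV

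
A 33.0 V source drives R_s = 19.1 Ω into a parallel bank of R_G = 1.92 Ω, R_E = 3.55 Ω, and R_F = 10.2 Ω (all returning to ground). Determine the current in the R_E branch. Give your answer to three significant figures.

Combine the parallel branches: R_p = (1/1.92 + 1/3.55 + 1/10.2)⁻¹ = 1.110 Ω.
V_A = 33.0 × 1.110/20.21 = 1.813 V.
Branch current I = V_A/R_E = 1.813/3.55 = 0.5107 A.

I ≈ 0.511 A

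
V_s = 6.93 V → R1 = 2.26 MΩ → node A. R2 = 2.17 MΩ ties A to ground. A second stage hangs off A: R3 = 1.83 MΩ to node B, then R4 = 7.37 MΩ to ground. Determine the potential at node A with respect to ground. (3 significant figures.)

Looking into the second stage from A: R3 + R4 = 9.200 MΩ appears in parallel with R2.
R2 ‖ (R3+R4) = 1.756 MΩ.
First divider: V_A = V_s · 1.756/(2.26 + 1.756) = 3.030 V.

V_A ≈ 3.03 V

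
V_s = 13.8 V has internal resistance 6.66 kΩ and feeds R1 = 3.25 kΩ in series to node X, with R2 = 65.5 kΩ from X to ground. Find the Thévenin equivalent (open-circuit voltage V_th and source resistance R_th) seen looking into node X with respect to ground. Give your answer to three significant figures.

V_th ≈ 12.0 V, R_th ≈ 8.61 kΩ

R1' = 6.66 + 3.25 = 9.910 kΩ (source resistance + R1).
V_th is the unloaded tap voltage: V_s · R2/(R1'+R2) = 13.8 × 0.8686 = 11.99 V.
Zeroing V_s shorts the top of R1' to ground, so R_th = R1' ‖ R2 = 8.608 kΩ.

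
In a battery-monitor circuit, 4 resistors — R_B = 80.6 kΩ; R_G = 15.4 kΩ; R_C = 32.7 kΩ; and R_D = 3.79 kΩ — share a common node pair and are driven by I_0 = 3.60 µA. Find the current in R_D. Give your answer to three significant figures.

ΣG = 1/80.6 + 1/15.4 + 1/32.7 + 1/3.79 = 0.3718.
By the current-divider rule, I = I_0 · G_k/ΣG = 3.60 × 0.7097 = 2.555 µA.

I ≈ 2.55 µA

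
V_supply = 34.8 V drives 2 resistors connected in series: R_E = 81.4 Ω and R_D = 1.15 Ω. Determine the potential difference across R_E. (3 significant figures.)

ΣR = 81.4 + 1.15 = 82.55 Ω.
By the voltage-divider rule, V = 34.8 × 81.40/82.55 = 34.32 V.

V ≈ 34.3 V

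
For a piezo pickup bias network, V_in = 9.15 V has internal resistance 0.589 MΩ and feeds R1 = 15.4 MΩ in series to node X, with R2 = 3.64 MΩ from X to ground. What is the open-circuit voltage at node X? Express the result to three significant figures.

R1' = 0.589 + 15.4 = 15.99 MΩ (source resistance + R1).
Open-circuit (no load on X): V_th = V_in · R2/(R1' + R2) = 9.15 × 3.64/(15.99 + 3.64) = 1.697 V.

V_th ≈ 1.70 V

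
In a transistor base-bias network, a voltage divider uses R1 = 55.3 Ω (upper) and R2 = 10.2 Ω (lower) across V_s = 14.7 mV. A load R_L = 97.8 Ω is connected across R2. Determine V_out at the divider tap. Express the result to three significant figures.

V_out ≈ 2.10 mV

R2 ‖ R_L = (10.2 × 97.8)/(10.2 + 97.8) = 9.237 Ω.
Voltage divider with the loaded lower leg: V_out = 14.7 × 9.237/(55.3 + 9.237) = 14.7 × 0.1431 = 2.104 mV.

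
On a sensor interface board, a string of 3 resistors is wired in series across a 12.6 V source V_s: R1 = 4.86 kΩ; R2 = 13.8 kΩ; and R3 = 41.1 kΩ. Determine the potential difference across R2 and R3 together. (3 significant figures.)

ΣR = 4.86 + 13.8 + 41.1 = 59.76 kΩ.
R_{R2..R3} = 13.8 + 41.1 = 54.90 kΩ.
By the voltage-divider rule, V = 12.6 × 54.90/59.76 = 11.58 V.

V ≈ 11.6 V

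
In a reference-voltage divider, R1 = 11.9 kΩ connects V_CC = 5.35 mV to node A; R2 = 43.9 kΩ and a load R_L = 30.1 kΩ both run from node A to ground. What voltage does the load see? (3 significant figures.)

V_out ≈ 3.21 mV

First combine the lower leg with the load: R2 ‖ R_L = 17.86 kΩ.
Now apply the divider: V_out = 5.35 × 0.6001 = 3.210 mV.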